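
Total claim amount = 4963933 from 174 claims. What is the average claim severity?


severity = total / number
= 4963933 / 174
= 28528.3506


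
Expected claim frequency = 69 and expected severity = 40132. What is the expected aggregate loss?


E[S] = E[N] * E[X]
= 69 * 40132
= 2.7691e+06


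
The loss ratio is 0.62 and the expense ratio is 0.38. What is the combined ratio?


Combined ratio = loss ratio + expense ratio
= 0.62 + 0.38
= 1.0


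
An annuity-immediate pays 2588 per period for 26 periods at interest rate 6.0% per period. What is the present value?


PV = PMT * (1 - (1+i)^(-n)) / i
= 2588 * (1 - (1+0.06)^(-26)) / 0.06
= 2588 * (1 - 0.21981) / 0.06
= 2588 * 13.003166
= 33652.1941


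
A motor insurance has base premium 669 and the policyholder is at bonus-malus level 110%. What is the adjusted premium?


adjusted = base * BM_level / 100
= 669 * 110 / 100
= 669 * 1.1
= 735.9


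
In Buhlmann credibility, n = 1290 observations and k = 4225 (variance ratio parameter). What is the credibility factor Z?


Z = n / (n + k)
= 1290 / (1290 + 4225)
= 1290 / 5515
= 0.2339


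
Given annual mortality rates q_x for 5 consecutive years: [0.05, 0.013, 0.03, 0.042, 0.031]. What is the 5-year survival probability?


p_k = 1 - q_k for each year
Survival = product of (1 - q_k)
= 0.95 * 0.987 * 0.97 * 0.958 * 0.969
= 0.8443


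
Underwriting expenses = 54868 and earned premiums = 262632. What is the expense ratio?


Expense ratio = expenses / premiums
= 54868 / 262632
= 0.2089


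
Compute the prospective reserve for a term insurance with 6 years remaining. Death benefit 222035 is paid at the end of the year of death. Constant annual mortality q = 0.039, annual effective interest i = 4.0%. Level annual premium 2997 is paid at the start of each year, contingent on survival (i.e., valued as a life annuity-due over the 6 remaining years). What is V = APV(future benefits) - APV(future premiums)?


v = 1/(1+i) = 0.961538
APV(future benefits) per unit = sum_{k=0}^{5} k_p_x * q * v^(k+1) = 0.18636
APV(future benefits) = 222035 * 0.18636 = 41378.4644
Life annuity-due factor ä_{x:6} = sum_{k=0}^{5} k_p_x * v^k = 4.969603
APV(future premiums) = 2997 * 4.969603 = 14893.8991
V = 41378.4644 - 14893.8991
= 26484.5654


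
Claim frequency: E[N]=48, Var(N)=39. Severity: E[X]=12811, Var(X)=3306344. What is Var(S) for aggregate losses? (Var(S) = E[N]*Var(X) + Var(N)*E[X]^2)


Var(S) = E[N]*Var(X) + Var(N)*E[X]^2
= 48*3306344 + 39*12811^2
= 158704512 + 6400747119
= 6.5595e+09


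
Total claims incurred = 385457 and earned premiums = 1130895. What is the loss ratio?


Loss ratio = claims / premiums
= 385457 / 1130895
= 0.3408


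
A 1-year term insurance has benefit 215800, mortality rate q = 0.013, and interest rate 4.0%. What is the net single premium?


NSP = benefit * q * v
v = 1/(1+i) = 0.961538
NSP = 215800 * 0.013 * 0.961538
= 2697.5


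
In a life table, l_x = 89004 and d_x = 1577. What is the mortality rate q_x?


q_x = d_x / l_x
= 1577 / 89004
= 0.0177


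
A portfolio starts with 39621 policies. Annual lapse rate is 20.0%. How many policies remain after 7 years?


remaining = initial * (1 - lapse)^years
= 39621 * (1 - 0.2)^7
= 39621 * 0.209715
= 8309.1259


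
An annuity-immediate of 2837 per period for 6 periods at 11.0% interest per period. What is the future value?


FV = PMT * ((1+i)^n - 1) / i
= 2837 * ((1.11)^6 - 1) / 0.11
= 2837 * (1.870415 - 1) / 0.11
= 22448.7826


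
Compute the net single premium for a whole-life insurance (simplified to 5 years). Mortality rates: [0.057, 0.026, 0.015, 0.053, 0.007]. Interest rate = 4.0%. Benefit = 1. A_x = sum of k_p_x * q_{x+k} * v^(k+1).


v = 0.961538
Year 0: k_p_x=1.0, q=0.057, term=0.054808
Year 1: k_p_x=0.943, q=0.026, term=0.022668
Year 2: k_p_x=0.918482, q=0.015, term=0.012248
Year 3: k_p_x=0.904705, q=0.053, term=0.040987
Year 4: k_p_x=0.856755, q=0.007, term=0.004929
A_x = 0.1356


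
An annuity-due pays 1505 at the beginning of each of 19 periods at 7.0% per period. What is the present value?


PV_due = PMT * (1-(1+i)^(-n))/i * (1+i)
PV_immediate = 15555.0708
PV_due = 15555.0708 * 1.07
= 16643.9258


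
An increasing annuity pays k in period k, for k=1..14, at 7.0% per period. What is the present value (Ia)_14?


(Ia)_n = sum_{k=1}^{n} k * v^k, v = 1/(1+i)
v = 0.934579
Sum computed term by term:
(Ia)_14 = 56.1173


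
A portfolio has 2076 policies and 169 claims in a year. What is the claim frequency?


frequency = claims / policies
= 169 / 2076
= 0.0814


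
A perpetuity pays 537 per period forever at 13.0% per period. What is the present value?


PV = PMT / i
= 537 / 0.13
= 4130.7692


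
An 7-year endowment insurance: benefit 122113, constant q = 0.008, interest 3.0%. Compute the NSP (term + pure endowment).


Term component = 5947.887
Pure endowment = 7_p_x * v^7 * benefit = 0.945326 * 0.813092 * 122113 = 93860.5367
NSP = 99808.4237


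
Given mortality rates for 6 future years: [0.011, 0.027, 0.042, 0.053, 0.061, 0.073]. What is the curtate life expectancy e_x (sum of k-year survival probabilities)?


e_x = sum_{k=1}^{n} k_p_x
k_p_x values:
  1_p_x = 0.989
  2_p_x = 0.962297
  3_p_x = 0.921881
  4_p_x = 0.873021
  5_p_x = 0.819767
  6_p_x = 0.759924
e_x = 5.3259


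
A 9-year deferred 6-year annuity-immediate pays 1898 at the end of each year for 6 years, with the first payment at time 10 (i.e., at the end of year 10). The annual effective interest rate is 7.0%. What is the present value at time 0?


PV at time 9 of the 6-year annuity-immediate:
a_n = 1898 * (1-(1+0.07)^(-6))/0.07 = 9046.8923
Discount back 9 years to time 0:
PV = 9046.8923 * (1+0.07)^(-9)
= 9046.8923 * 0.543934
= 4920.91


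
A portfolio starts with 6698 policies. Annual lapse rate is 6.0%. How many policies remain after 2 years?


remaining = initial * (1 - lapse)^years
= 6698 * (1 - 0.06)^2
= 6698 * 0.8836
= 5918.3528


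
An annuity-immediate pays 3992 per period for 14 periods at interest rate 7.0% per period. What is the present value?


PV = PMT * (1 - (1+i)^(-n)) / i
= 3992 * (1 - (1+0.07)^(-14)) / 0.07
= 3992 * (1 - 0.387817) / 0.07
= 3992 * 8.745468
= 34911.9082


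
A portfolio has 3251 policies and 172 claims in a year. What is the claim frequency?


frequency = claims / policies
= 172 / 3251
= 0.0529


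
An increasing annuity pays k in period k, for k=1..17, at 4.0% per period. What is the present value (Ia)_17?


(Ia)_n = sum_{k=1}^{n} k * v^k, v = 1/(1+i)
v = 0.961538
Sum computed term by term:
(Ia)_17 = 98.1238


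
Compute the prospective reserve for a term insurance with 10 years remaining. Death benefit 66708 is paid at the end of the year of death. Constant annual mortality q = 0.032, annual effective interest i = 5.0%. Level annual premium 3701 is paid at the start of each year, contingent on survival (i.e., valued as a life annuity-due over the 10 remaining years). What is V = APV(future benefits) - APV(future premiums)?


v = 1/(1+i) = 0.952381
APV(future benefits) per unit = sum_{k=0}^{9} k_p_x * q * v^(k+1) = 0.217184
APV(future benefits) = 66708 * 0.217184 = 14487.9035
Life annuity-due factor ä_{x:10} = sum_{k=0}^{9} k_p_x * v^k = 7.126347
APV(future premiums) = 3701 * 7.126347 = 26374.6091
V = 14487.9035 - 26374.6091
= -11886.7055


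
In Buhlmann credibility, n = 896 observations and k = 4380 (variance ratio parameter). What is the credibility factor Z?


Z = n / (n + k)
= 896 / (896 + 4380)
= 896 / 5276
= 0.1698


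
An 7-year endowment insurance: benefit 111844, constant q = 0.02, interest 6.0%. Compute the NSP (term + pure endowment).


Term component = 11817.6311
Pure endowment = 7_p_x * v^7 * benefit = 0.868126 * 0.665057 * 111844 = 64573.4758
NSP = 76391.1068


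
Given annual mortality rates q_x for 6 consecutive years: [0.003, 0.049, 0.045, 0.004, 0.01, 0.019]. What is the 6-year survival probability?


p_k = 1 - q_k for each year
Survival = product of (1 - q_k)
= 0.997 * 0.951 * 0.955 * 0.996 * 0.99 * 0.981
= 0.8759


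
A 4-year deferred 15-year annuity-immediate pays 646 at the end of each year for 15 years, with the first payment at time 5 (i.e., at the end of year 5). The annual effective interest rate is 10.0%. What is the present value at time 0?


PV at time 4 of the 15-year annuity-immediate:
a_n = 646 * (1-(1+0.1)^(-15))/0.1 = 4913.5274
Discount back 4 years to time 0:
PV = 4913.5274 * (1+0.1)^(-4)
= 4913.5274 * 0.683013
= 3356.0053


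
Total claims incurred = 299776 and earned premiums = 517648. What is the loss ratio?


Loss ratio = claims / premiums
= 299776 / 517648
= 0.5791


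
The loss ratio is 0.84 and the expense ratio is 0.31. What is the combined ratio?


Combined ratio = loss ratio + expense ratio
= 0.84 + 0.31
= 1.15


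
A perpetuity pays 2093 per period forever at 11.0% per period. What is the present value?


PV = PMT / i
= 2093 / 0.11
= 19027.2727


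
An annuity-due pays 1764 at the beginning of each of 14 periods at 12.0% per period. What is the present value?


PV_due = PMT * (1-(1+i)^(-n))/i * (1+i)
PV_immediate = 11692.0888
PV_due = 11692.0888 * 1.12
= 13095.1394


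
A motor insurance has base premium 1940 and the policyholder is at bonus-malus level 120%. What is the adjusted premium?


adjusted = base * BM_level / 100
= 1940 * 120 / 100
= 1940 * 1.2
= 2328.0


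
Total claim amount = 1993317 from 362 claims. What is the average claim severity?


severity = total / number
= 1993317 / 362
= 5506.4006


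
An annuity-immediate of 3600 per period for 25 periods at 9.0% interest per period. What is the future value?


FV = PMT * ((1+i)^n - 1) / i
= 3600 * ((1.09)^25 - 1) / 0.09
= 3600 * (8.623081 - 1) / 0.09
= 304923.2264


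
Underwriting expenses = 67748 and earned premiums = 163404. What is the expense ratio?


Expense ratio = expenses / premiums
= 67748 / 163404
= 0.4146


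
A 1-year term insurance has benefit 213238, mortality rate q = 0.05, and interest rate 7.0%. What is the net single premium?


NSP = benefit * q * v
v = 1/(1+i) = 0.934579
NSP = 213238 * 0.05 * 0.934579
= 9964.3925


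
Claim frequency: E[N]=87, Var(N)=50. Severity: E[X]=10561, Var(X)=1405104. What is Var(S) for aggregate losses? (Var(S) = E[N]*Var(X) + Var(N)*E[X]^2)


Var(S) = E[N]*Var(X) + Var(N)*E[X]^2
= 87*1405104 + 50*10561^2
= 122244048 + 5576736050
= 5.6990e+09


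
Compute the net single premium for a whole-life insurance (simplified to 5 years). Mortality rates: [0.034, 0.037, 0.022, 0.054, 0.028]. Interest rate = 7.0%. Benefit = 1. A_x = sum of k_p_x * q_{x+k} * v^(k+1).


v = 0.934579
Year 0: k_p_x=1.0, q=0.034, term=0.031776
Year 1: k_p_x=0.966, q=0.037, term=0.031218
Year 2: k_p_x=0.930258, q=0.022, term=0.016706
Year 3: k_p_x=0.909792, q=0.054, term=0.03748
Year 4: k_p_x=0.860664, q=0.028, term=0.017182
A_x = 0.1344


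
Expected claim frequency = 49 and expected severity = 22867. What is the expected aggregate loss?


E[S] = E[N] * E[X]
= 49 * 22867
= 1.1205e+06


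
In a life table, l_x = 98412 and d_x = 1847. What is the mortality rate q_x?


q_x = d_x / l_x
= 1847 / 98412
= 0.0188


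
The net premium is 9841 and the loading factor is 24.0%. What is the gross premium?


Gross = net * (1 + loading)
= 9841 * (1 + 0.24)
= 9841 * 1.24
= 12202.84


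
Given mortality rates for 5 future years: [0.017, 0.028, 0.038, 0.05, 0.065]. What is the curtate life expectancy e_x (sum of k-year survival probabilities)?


e_x = sum_{k=1}^{n} k_p_x
k_p_x values:
  1_p_x = 0.983
  2_p_x = 0.955476
  3_p_x = 0.919168
  4_p_x = 0.87321
  5_p_x = 0.816451
e_x = 4.5473


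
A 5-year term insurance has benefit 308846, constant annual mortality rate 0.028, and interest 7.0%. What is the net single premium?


NSP = benefit * sum_{k=0}^{n-1} k_p_x * q * v^(k+1)
With constant q=0.028, v=0.934579
Sum = 0.10897
NSP = 308846 * 0.10897
= 33655.073


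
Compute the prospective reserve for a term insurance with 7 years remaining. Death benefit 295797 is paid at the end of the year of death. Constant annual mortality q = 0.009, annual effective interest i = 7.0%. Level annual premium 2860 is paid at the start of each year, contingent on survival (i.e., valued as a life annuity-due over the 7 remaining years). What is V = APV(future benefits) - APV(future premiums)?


v = 1/(1+i) = 0.934579
APV(future benefits) per unit = sum_{k=0}^{6} k_p_x * q * v^(k+1) = 0.047329
APV(future benefits) = 295797 * 0.047329 = 13999.6582
Life annuity-due factor ä_{x:7} = sum_{k=0}^{6} k_p_x * v^k = 5.626845
APV(future premiums) = 2860 * 5.626845 = 16092.7761
V = 13999.6582 - 16092.7761
= -2093.1179


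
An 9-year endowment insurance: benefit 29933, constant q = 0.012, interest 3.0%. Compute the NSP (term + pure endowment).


Term component = 2672.5246
Pure endowment = 9_p_x * v^9 * benefit = 0.897041 * 0.766417 * 29933 = 20579.1638
NSP = 23251.6885


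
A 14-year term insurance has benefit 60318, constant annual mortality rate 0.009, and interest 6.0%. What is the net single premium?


NSP = benefit * sum_{k=0}^{n-1} k_p_x * q * v^(k+1)
With constant q=0.009, v=0.943396
Sum = 0.079602
NSP = 60318 * 0.079602
= 4801.4434


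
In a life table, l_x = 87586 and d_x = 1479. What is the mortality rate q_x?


q_x = d_x / l_x
= 1479 / 87586
= 0.0169


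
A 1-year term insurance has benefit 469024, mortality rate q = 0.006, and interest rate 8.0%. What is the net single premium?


NSP = benefit * q * v
v = 1/(1+i) = 0.925926
NSP = 469024 * 0.006 * 0.925926
= 2605.6889


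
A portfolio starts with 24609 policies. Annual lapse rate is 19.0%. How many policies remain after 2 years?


remaining = initial * (1 - lapse)^years
= 24609 * (1 - 0.19)^2
= 24609 * 0.6561
= 16145.9649


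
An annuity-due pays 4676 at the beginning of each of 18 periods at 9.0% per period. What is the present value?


PV_due = PMT * (1-(1+i)^(-n))/i * (1+i)
PV_immediate = 40941.303
PV_due = 40941.303 * 1.09
= 44626.0203


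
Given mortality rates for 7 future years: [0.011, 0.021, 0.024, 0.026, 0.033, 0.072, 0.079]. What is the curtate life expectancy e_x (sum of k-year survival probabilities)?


e_x = sum_{k=1}^{n} k_p_x
k_p_x values:
  1_p_x = 0.989
  2_p_x = 0.968231
  3_p_x = 0.944993
  4_p_x = 0.920424
  5_p_x = 0.89005
  6_p_x = 0.825966
  7_p_x = 0.760715
e_x = 6.2994


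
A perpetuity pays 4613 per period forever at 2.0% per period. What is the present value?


PV = PMT / i
= 4613 / 0.02
= 230650.0


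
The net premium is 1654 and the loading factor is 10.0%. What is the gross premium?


Gross = net * (1 + loading)
= 1654 * (1 + 0.1)
= 1654 * 1.1
= 1819.4


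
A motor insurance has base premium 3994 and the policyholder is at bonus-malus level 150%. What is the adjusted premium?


adjusted = base * BM_level / 100
= 3994 * 150 / 100
= 3994 * 1.5
= 5991.0


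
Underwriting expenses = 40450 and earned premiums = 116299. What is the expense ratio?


Expense ratio = expenses / premiums
= 40450 / 116299
= 0.3478


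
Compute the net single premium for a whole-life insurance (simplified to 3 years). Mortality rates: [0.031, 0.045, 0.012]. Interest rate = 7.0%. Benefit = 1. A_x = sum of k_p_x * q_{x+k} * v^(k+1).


v = 0.934579
Year 0: k_p_x=1.0, q=0.031, term=0.028972
Year 1: k_p_x=0.969, q=0.045, term=0.038086
Year 2: k_p_x=0.925395, q=0.012, term=0.009065
A_x = 0.0761


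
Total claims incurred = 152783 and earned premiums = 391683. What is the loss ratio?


Loss ratio = claims / premiums
= 152783 / 391683
= 0.3901


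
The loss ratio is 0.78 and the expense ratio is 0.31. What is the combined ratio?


Combined ratio = loss ratio + expense ratio
= 0.78 + 0.31
= 1.09


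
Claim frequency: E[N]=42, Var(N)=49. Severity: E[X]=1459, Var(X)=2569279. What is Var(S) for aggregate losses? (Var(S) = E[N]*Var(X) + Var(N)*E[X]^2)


Var(S) = E[N]*Var(X) + Var(N)*E[X]^2
= 42*2569279 + 49*1459^2
= 107909718 + 104305369
= 2.1222e+08


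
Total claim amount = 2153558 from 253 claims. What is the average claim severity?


severity = total / number
= 2153558 / 253
= 8512.087


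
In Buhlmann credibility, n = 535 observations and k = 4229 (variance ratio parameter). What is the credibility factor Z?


Z = n / (n + k)
= 535 / (535 + 4229)
= 535 / 4764
= 0.1123


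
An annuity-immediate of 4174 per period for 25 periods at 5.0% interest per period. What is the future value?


FV = PMT * ((1+i)^n - 1) / i
= 4174 * ((1.05)^25 - 1) / 0.05
= 4174 * (3.386355 - 1) / 0.05
= 199212.9105


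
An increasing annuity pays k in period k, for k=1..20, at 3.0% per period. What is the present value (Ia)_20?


(Ia)_n = sum_{k=1}^{n} k * v^k, v = 1/(1+i)
v = 0.970874
Sum computed term by term:
(Ia)_20 = 141.6761


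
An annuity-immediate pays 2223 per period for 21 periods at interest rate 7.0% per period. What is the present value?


PV = PMT * (1 - (1+i)^(-n)) / i
= 2223 * (1 - (1+0.07)^(-21)) / 0.07
= 2223 * (1 - 0.241513) / 0.07
= 2223 * 10.835527
= 24087.3773


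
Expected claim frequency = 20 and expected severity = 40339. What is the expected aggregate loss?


E[S] = E[N] * E[X]
= 20 * 40339
= 806780


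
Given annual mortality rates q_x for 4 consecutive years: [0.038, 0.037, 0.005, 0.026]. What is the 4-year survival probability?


p_k = 1 - q_k for each year
Survival = product of (1 - q_k)
= 0.962 * 0.963 * 0.995 * 0.974
= 0.8978


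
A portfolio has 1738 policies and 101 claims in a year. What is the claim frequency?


frequency = claims / policies
= 101 / 1738
= 0.0581


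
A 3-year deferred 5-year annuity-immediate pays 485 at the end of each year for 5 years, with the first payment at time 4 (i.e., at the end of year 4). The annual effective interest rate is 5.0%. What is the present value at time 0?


PV at time 3 of the 5-year annuity-immediate:
a_n = 485 * (1-(1+0.05)^(-5))/0.05 = 2099.7962
Discount back 3 years to time 0:
PV = 2099.7962 * (1+0.05)^(-3)
= 2099.7962 * 0.863838
= 1813.8829


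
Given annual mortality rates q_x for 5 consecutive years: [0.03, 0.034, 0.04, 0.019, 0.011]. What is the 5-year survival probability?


p_k = 1 - q_k for each year
Survival = product of (1 - q_k)
= 0.97 * 0.966 * 0.96 * 0.981 * 0.989
= 0.8727


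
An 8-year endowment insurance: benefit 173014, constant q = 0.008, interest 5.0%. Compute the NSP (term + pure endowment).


Term component = 8717.1535
Pure endowment = 8_p_x * v^8 * benefit = 0.937764 * 0.676839 * 173014 = 109814.6373
NSP = 118531.7908


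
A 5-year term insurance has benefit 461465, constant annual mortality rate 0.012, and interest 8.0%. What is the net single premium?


NSP = benefit * sum_{k=0}^{n-1} k_p_x * q * v^(k+1)
With constant q=0.012, v=0.925926
Sum = 0.046863
NSP = 461465 * 0.046863
= 21625.6611


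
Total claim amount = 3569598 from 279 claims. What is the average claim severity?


severity = total / number
= 3569598 / 279
= 12794.2581


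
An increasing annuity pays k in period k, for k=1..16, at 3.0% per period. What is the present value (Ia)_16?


(Ia)_n = sum_{k=1}^{n} k * v^k, v = 1/(1+i)
v = 0.970874
Sum computed term by term:
(Ia)_16 = 98.9088


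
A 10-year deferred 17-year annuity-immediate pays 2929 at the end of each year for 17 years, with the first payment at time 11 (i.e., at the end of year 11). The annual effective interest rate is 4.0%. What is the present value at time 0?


PV at time 10 of the 17-year annuity-immediate:
a_n = 2929 * (1-(1+0.04)^(-17))/0.04 = 35633.2441
Discount back 10 years to time 0:
PV = 35633.2441 * (1+0.04)^(-10)
= 35633.2441 * 0.675564
= 24072.5429


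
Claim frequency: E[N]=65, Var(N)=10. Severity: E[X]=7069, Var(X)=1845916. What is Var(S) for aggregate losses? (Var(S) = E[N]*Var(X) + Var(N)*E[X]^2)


Var(S) = E[N]*Var(X) + Var(N)*E[X]^2
= 65*1845916 + 10*7069^2
= 119984540 + 499707610
= 6.1969e+08


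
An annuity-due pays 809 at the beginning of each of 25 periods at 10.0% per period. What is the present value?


PV_due = PMT * (1-(1+i)^(-n))/i * (1+i)
PV_immediate = 7343.3254
PV_due = 7343.3254 * 1.1
= 8077.6579


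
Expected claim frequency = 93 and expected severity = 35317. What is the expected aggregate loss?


E[S] = E[N] * E[X]
= 93 * 35317
= 3.2845e+06


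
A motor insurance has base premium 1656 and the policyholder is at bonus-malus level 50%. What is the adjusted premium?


adjusted = base * BM_level / 100
= 1656 * 50 / 100
= 1656 * 0.5
= 828.0


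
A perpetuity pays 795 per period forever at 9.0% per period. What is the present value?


PV = PMT / i
= 795 / 0.09
= 8833.3333


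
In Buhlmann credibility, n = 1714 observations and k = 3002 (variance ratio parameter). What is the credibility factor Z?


Z = n / (n + k)
= 1714 / (1714 + 3002)
= 1714 / 4716
= 0.3634


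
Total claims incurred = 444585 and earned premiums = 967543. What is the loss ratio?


Loss ratio = claims / premiums
= 444585 / 967543
= 0.4595


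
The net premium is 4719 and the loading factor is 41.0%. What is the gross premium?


Gross = net * (1 + loading)
= 4719 * (1 + 0.41)
= 4719 * 1.41
= 6653.79


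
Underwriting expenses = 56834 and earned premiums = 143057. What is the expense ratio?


Expense ratio = expenses / premiums
= 56834 / 143057
= 0.3973


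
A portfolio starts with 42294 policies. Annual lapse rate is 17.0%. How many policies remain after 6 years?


remaining = initial * (1 - lapse)^years
= 42294 * (1 - 0.17)^6
= 42294 * 0.32694
= 13827.6162


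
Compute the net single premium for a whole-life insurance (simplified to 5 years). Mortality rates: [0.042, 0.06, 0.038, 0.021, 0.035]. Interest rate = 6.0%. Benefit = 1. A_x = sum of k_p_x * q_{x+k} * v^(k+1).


v = 0.943396
Year 0: k_p_x=1.0, q=0.042, term=0.039623
Year 1: k_p_x=0.958, q=0.06, term=0.051157
Year 2: k_p_x=0.90052, q=0.038, term=0.028732
Year 3: k_p_x=0.8663, q=0.021, term=0.01441
Year 4: k_p_x=0.848108, q=0.035, term=0.022181
A_x = 0.1561


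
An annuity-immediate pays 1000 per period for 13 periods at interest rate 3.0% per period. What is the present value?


PV = PMT * (1 - (1+i)^(-n)) / i
= 1000 * (1 - (1+0.03)^(-13)) / 0.03
= 1000 * (1 - 0.680951) / 0.03
= 1000 * 10.634955
= 10634.9553


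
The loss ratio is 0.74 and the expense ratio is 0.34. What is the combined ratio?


Combined ratio = loss ratio + expense ratio
= 0.74 + 0.34
= 1.08


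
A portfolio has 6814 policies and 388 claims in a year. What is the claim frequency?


frequency = claims / policies
= 388 / 6814
= 0.0569


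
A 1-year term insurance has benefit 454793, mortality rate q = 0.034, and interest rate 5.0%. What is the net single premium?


NSP = benefit * q * v
v = 1/(1+i) = 0.952381
NSP = 454793 * 0.034 * 0.952381
= 14726.6305


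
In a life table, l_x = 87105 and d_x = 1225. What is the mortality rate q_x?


q_x = d_x / l_x
= 1225 / 87105
= 0.0141


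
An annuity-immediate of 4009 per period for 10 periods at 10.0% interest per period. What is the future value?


FV = PMT * ((1+i)^n - 1) / i
= 4009 * ((1.1)^10 - 1) / 0.1
= 4009 * (2.593742 - 1) / 0.1
= 63893.1352


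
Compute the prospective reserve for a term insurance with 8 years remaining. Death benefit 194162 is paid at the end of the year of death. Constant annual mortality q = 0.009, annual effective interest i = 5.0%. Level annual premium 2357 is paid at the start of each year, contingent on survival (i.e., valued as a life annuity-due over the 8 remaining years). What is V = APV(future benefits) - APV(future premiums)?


v = 1/(1+i) = 0.952381
APV(future benefits) per unit = sum_{k=0}^{7} k_p_x * q * v^(k+1) = 0.056499
APV(future benefits) = 194162 * 0.056499 = 10970.0474
Life annuity-due factor ä_{x:8} = sum_{k=0}^{7} k_p_x * v^k = 6.591603
APV(future premiums) = 2357 * 6.591603 = 15536.4088
V = 10970.0474 - 15536.4088
= -4566.3614


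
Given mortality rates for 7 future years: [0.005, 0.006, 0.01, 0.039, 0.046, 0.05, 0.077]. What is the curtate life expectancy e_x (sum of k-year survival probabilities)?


e_x = sum_{k=1}^{n} k_p_x
k_p_x values:
  1_p_x = 0.995
  2_p_x = 0.98903
  3_p_x = 0.97914
  4_p_x = 0.940953
  5_p_x = 0.897669
  6_p_x = 0.852786
  7_p_x = 0.787121
e_x = 6.4417


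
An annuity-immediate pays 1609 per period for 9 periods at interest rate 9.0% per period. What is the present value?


PV = PMT * (1 - (1+i)^(-n)) / i
= 1609 * (1 - (1+0.09)^(-9)) / 0.09
= 1609 * (1 - 0.460428) / 0.09
= 1609 * 5.995247
= 9646.3523


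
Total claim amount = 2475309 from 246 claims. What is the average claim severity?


severity = total / number
= 2475309 / 246
= 10062.2317


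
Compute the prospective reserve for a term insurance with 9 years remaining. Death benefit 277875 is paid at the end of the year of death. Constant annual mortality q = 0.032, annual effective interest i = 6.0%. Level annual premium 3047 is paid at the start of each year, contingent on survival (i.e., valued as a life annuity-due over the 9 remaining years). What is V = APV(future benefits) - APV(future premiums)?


v = 1/(1+i) = 0.943396
APV(future benefits) per unit = sum_{k=0}^{8} k_p_x * q * v^(k+1) = 0.194192
APV(future benefits) = 277875 * 0.194192 = 53961.1024
Life annuity-due factor ä_{x:9} = sum_{k=0}^{8} k_p_x * v^k = 6.43261
APV(future premiums) = 3047 * 6.43261 = 19600.1628
V = 53961.1024 - 19600.1628
= 34360.9396


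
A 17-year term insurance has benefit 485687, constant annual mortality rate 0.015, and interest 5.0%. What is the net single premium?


NSP = benefit * sum_{k=0}^{n-1} k_p_x * q * v^(k+1)
With constant q=0.015, v=0.952381
Sum = 0.152898
NSP = 485687 * 0.152898
= 74260.6843


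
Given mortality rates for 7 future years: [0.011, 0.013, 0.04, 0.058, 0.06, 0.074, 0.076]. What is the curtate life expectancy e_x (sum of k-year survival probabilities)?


e_x = sum_{k=1}^{n} k_p_x
k_p_x values:
  1_p_x = 0.989
  2_p_x = 0.976143
  3_p_x = 0.937097
  4_p_x = 0.882746
  5_p_x = 0.829781
  6_p_x = 0.768377
  7_p_x = 0.70998
e_x = 6.0931


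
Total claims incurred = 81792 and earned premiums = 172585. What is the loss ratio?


Loss ratio = claims / premiums
= 81792 / 172585
= 0.4739


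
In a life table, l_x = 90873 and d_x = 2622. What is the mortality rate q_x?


q_x = d_x / l_x
= 2622 / 90873
= 0.0289


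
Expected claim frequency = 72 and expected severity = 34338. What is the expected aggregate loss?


E[S] = E[N] * E[X]
= 72 * 34338
= 2.4723e+06


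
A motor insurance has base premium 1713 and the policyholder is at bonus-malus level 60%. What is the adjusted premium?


adjusted = base * BM_level / 100
= 1713 * 60 / 100
= 1713 * 0.6
= 1027.8


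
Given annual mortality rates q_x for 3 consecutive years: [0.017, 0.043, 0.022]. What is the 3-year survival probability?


p_k = 1 - q_k for each year
Survival = product of (1 - q_k)
= 0.983 * 0.957 * 0.978
= 0.92


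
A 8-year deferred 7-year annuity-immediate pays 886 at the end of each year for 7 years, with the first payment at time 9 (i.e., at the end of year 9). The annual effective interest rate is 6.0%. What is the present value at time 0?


PV at time 8 of the 7-year annuity-immediate:
a_n = 886 * (1-(1+0.06)^(-7))/0.06 = 4945.99
Discount back 8 years to time 0:
PV = 4945.99 * (1+0.06)^(-8)
= 4945.99 * 0.627412
= 3103.1753


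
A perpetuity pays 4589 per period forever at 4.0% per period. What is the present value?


PV = PMT / i
= 4589 / 0.04
= 114725.0


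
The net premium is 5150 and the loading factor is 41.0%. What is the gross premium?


Gross = net * (1 + loading)
= 5150 * (1 + 0.41)
= 5150 * 1.41
= 7261.5


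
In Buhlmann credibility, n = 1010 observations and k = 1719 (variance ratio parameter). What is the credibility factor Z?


Z = n / (n + k)
= 1010 / (1010 + 1719)
= 1010 / 2729
= 0.3701


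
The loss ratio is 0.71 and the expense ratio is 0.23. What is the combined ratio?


Combined ratio = loss ratio + expense ratio
= 0.71 + 0.23
= 0.94


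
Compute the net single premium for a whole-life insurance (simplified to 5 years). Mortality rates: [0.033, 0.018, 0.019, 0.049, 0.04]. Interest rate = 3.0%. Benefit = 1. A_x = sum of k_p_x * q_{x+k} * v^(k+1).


v = 0.970874
Year 0: k_p_x=1.0, q=0.033, term=0.032039
Year 1: k_p_x=0.967, q=0.018, term=0.016407
Year 2: k_p_x=0.949594, q=0.019, term=0.016511
Year 3: k_p_x=0.931552, q=0.049, term=0.040556
Year 4: k_p_x=0.885906, q=0.04, term=0.030568
A_x = 0.1361


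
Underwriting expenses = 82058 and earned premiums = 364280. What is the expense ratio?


Expense ratio = expenses / premiums
= 82058 / 364280
= 0.2253


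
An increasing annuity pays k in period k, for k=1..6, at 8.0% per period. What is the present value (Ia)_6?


(Ia)_n = sum_{k=1}^{n} k * v^k, v = 1/(1+i)
v = 0.925926
Sum computed term by term:
(Ia)_6 = 15.1462


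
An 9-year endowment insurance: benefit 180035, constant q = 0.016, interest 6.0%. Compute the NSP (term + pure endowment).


Term component = 18499.2148
Pure endowment = 9_p_x * v^9 * benefit = 0.86488 * 0.591898 * 180035 = 92163.7297
NSP = 110662.9445


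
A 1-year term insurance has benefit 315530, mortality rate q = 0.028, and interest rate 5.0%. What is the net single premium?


NSP = benefit * q * v
v = 1/(1+i) = 0.952381
NSP = 315530 * 0.028 * 0.952381
= 8414.1333


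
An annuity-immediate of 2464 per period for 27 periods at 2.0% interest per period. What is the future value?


FV = PMT * ((1+i)^n - 1) / i
= 2464 * ((1.02)^27 - 1) / 0.02
= 2464 * (1.706886 - 1) / 0.02
= 87088.4139


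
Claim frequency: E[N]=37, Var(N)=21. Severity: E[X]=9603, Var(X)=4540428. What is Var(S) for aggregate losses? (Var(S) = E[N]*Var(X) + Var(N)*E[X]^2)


Var(S) = E[N]*Var(X) + Var(N)*E[X]^2
= 37*4540428 + 21*9603^2
= 167995836 + 1936569789
= 2.1046e+09


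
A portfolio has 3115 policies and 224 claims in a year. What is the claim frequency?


frequency = claims / policies
= 224 / 3115
= 0.0719


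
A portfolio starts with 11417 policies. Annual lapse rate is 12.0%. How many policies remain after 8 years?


remaining = initial * (1 - lapse)^years
= 11417 * (1 - 0.12)^8
= 11417 * 0.359635
= 4105.9474


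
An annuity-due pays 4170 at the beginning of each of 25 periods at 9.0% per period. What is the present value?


PV_due = PMT * (1-(1+i)^(-n))/i * (1+i)
PV_immediate = 40960.157
PV_due = 40960.157 * 1.09
= 44646.5711


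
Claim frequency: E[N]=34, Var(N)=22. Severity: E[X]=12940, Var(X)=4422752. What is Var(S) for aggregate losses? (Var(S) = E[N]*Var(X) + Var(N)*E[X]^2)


Var(S) = E[N]*Var(X) + Var(N)*E[X]^2
= 34*4422752 + 22*12940^2
= 150373568 + 3683759200
= 3.8341e+09


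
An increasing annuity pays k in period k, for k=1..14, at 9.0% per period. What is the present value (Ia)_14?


(Ia)_n = sum_{k=1}^{n} k * v^k, v = 1/(1+i)
v = 0.917431
Sum computed term by term:
(Ia)_14 = 47.7495


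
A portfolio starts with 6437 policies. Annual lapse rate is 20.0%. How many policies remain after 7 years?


remaining = initial * (1 - lapse)^years
= 6437 * (1 - 0.2)^7
= 6437 * 0.209715
= 1349.9367


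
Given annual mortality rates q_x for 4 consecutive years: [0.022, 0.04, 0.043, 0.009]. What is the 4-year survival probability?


p_k = 1 - q_k for each year
Survival = product of (1 - q_k)
= 0.978 * 0.96 * 0.957 * 0.991
= 0.8904


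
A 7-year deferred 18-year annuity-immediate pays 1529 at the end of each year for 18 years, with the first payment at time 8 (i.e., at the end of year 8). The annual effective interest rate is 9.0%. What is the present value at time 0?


PV at time 7 of the 18-year annuity-immediate:
a_n = 1529 * (1-(1+0.09)^(-18))/0.09 = 13387.3508
Discount back 7 years to time 0:
PV = 13387.3508 * (1+0.09)^(-7)
= 13387.3508 * 0.547034
= 7323.3393


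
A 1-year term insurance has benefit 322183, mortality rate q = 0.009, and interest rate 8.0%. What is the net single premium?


NSP = benefit * q * v
v = 1/(1+i) = 0.925926
NSP = 322183 * 0.009 * 0.925926
= 2684.8583


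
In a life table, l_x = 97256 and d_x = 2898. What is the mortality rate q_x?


q_x = d_x / l_x
= 2898 / 97256
= 0.0298


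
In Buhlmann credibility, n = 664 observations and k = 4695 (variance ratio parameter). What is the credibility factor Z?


Z = n / (n + k)
= 664 / (664 + 4695)
= 664 / 5359
= 0.1239


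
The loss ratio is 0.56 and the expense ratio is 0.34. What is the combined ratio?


Combined ratio = loss ratio + expense ratio
= 0.56 + 0.34
= 0.9


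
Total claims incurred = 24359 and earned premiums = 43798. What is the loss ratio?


Loss ratio = claims / premiums
= 24359 / 43798
= 0.5562


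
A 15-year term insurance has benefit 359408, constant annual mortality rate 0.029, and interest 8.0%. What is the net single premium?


NSP = benefit * sum_{k=0}^{n-1} k_p_x * q * v^(k+1)
With constant q=0.029, v=0.925926
Sum = 0.212116
NSP = 359408 * 0.212116
= 76236.1714


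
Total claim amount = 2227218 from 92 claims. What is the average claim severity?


severity = total / number
= 2227218 / 92
= 24208.8913


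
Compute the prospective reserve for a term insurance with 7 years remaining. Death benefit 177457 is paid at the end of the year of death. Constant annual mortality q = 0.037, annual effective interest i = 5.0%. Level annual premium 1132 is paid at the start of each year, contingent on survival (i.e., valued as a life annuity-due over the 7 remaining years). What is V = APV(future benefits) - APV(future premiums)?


v = 1/(1+i) = 0.952381
APV(future benefits) per unit = sum_{k=0}^{6} k_p_x * q * v^(k+1) = 0.193152
APV(future benefits) = 177457 * 0.193152 = 34276.1654
Life annuity-due factor ä_{x:7} = sum_{k=0}^{6} k_p_x * v^k = 5.481339
APV(future premiums) = 1132 * 5.481339 = 6204.8759
V = 34276.1654 - 6204.8759
= 28071.2896


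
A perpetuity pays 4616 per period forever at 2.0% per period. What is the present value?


PV = PMT / i
= 4616 / 0.02
= 230800.0


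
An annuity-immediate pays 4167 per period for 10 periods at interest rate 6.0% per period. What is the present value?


PV = PMT * (1 - (1+i)^(-n)) / i
= 4167 * (1 - (1+0.06)^(-10)) / 0.06
= 4167 * (1 - 0.558395) / 0.06
= 4167 * 7.360087
= 30669.4827


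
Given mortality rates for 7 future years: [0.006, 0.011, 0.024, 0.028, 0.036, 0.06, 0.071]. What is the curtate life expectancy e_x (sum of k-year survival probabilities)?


e_x = sum_{k=1}^{n} k_p_x
k_p_x values:
  1_p_x = 0.994
  2_p_x = 0.983066
  3_p_x = 0.959472
  4_p_x = 0.932607
  5_p_x = 0.899033
  6_p_x = 0.845091
  7_p_x = 0.78509
e_x = 6.3984


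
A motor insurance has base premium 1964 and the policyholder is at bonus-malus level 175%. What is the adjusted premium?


adjusted = base * BM_level / 100
= 1964 * 175 / 100
= 1964 * 1.75
= 3437.0


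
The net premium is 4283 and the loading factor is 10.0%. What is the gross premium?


Gross = net * (1 + loading)
= 4283 * (1 + 0.1)
= 4283 * 1.1
= 4711.3


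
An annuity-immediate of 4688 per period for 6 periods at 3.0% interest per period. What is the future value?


FV = PMT * ((1+i)^n - 1) / i
= 4688 * ((1.03)^6 - 1) / 0.03
= 4688 * (1.194052 - 1) / 0.03
= 30323.9055


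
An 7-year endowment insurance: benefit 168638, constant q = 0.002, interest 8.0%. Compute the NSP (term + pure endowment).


Term component = 1746.5534
Pure endowment = 7_p_x * v^7 * benefit = 0.986084 * 0.58349 * 168638 = 97029.3101
NSP = 98775.8635


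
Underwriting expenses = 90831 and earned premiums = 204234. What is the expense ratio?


Expense ratio = expenses / premiums
= 90831 / 204234
= 0.4447


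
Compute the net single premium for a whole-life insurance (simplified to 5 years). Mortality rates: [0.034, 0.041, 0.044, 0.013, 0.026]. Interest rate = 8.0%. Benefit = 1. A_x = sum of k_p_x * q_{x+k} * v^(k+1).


v = 0.925926
Year 0: k_p_x=1.0, q=0.034, term=0.031481
Year 1: k_p_x=0.966, q=0.041, term=0.033956
Year 2: k_p_x=0.926394, q=0.044, term=0.032358
Year 3: k_p_x=0.885633, q=0.013, term=0.008463
Year 4: k_p_x=0.874119, q=0.026, term=0.015468
A_x = 0.1217


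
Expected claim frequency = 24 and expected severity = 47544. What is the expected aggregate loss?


E[S] = E[N] * E[X]
= 24 * 47544
= 1.1411e+06


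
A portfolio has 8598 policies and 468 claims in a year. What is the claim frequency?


frequency = claims / policies
= 468 / 8598
= 0.0544


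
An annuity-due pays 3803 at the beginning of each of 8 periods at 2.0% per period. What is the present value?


PV_due = PMT * (1-(1+i)^(-n))/i * (1+i)
PV_immediate = 27858.8059
PV_due = 27858.8059 * 1.02
= 28415.982


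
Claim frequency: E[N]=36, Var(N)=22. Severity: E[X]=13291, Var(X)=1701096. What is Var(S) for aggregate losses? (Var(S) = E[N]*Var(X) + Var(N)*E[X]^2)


Var(S) = E[N]*Var(X) + Var(N)*E[X]^2
= 36*1701096 + 22*13291^2
= 61239456 + 3886314982
= 3.9476e+09


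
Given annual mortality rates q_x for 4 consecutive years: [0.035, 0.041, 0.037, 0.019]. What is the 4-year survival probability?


p_k = 1 - q_k for each year
Survival = product of (1 - q_k)
= 0.965 * 0.959 * 0.963 * 0.981
= 0.8743


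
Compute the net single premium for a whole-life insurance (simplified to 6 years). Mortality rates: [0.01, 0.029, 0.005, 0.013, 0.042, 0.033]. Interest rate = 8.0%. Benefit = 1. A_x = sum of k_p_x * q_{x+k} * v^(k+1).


v = 0.925926
Year 0: k_p_x=1.0, q=0.01, term=0.009259
Year 1: k_p_x=0.99, q=0.029, term=0.024614
Year 2: k_p_x=0.96129, q=0.005, term=0.003816
Year 3: k_p_x=0.956484, q=0.013, term=0.00914
Year 4: k_p_x=0.944049, q=0.042, term=0.026985
Year 5: k_p_x=0.904399, q=0.033, term=0.018808
A_x = 0.0926


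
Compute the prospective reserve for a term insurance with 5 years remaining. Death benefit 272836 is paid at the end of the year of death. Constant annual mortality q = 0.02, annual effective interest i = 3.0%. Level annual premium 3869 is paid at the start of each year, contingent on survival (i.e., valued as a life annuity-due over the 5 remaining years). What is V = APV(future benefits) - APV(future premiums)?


v = 1/(1+i) = 0.970874
APV(future benefits) per unit = sum_{k=0}^{4} k_p_x * q * v^(k+1) = 0.088108
APV(future benefits) = 272836 * 0.088108 = 24039.0321
Life annuity-due factor ä_{x:5} = sum_{k=0}^{4} k_p_x * v^k = 4.537562
APV(future premiums) = 3869 * 4.537562 = 17555.8258
V = 24039.0321 - 17555.8258
= 6483.2063


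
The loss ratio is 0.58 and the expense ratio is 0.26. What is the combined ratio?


Combined ratio = loss ratio + expense ratio
= 0.58 + 0.26
= 0.84


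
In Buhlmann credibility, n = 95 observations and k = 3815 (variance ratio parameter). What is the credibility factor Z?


Z = n / (n + k)
= 95 / (95 + 3815)
= 95 / 3910
= 0.0243


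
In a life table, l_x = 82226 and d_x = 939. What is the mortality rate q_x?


q_x = d_x / l_x
= 939 / 82226
= 0.0114


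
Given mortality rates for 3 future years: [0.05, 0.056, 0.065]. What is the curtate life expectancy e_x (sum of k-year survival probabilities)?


e_x = sum_{k=1}^{n} k_p_x
k_p_x values:
  1_p_x = 0.95
  2_p_x = 0.8968
  3_p_x = 0.838508
e_x = 2.6853


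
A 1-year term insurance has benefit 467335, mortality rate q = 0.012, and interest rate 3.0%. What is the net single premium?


NSP = benefit * q * v
v = 1/(1+i) = 0.970874
NSP = 467335 * 0.012 * 0.970874
= 5444.6796


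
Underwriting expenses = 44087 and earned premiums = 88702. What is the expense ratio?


Expense ratio = expenses / premiums
= 44087 / 88702
= 0.497


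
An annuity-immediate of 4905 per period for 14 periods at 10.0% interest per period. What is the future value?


FV = PMT * ((1+i)^n - 1) / i
= 4905 * ((1.1)^14 - 1) / 0.1
= 4905 * (3.797498 - 1) / 0.1
= 137217.2934
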